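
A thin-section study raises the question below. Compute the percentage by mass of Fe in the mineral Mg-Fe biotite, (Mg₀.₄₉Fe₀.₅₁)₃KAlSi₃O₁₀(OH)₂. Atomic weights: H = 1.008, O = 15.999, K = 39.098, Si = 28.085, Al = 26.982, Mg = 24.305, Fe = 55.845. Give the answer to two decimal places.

18.35 mass %

M((Mg₀.₄₉Fe₀.₅₁)₃KAlSi₃O₁₀(OH)₂) = 465.510 g/mol.
Fe contributes 1.53 × 55.845 = 85.443 g per mole.
85.443/465.510 = 0.1835 → 18.35%.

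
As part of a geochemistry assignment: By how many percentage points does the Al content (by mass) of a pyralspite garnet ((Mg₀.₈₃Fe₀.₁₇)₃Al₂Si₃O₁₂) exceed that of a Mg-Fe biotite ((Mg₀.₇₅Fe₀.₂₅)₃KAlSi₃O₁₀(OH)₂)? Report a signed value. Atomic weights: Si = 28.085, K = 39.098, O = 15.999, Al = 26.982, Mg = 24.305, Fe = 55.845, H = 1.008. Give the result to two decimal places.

6.75 percentage points

First mineral: 53.964 g Al in 419.207 g formula = 12.87 wt% Al.
Second mineral: 26.982 g Al in 440.909 g formula = 6.12 wt% Al.
12.87% − 6.12% gives a difference of 6.75 percentage points.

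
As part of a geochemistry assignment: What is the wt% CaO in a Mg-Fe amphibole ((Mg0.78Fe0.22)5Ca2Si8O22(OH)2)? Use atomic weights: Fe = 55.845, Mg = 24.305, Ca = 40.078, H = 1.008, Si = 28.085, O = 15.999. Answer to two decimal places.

13.24 wt%

Molar mass of (Mg0.78Fe0.22)5Ca2Si8O22(OH)2 = 3.90*24.305 + 1.10*55.845 + 2*40.078 + 8*28.085 + 24*15.999 + 2*1.008 = 847.047 g/mol.
Each formula unit contains 2 Ca, equivalent to 2/1 = 2.0000 mol CaO.
M(CaO) = 1×40.078 + 1×15.999 = 56.077 g/mol.
Mass of CaO per formula unit = 2.0000 × 56.077 = 112.154 g.
CaO wt% = 112.154 / 847.047 × 100 = 13.24%.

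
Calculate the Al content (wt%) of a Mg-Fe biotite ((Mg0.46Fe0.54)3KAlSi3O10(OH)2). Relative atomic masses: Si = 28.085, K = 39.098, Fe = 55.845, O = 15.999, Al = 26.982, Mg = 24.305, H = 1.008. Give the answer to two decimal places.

Formula mass = 1.38·24.305 + 1.62·55.845 + 1·39.098 + 1·26.982 + 3·28.085 + 12·15.999 + 2·1.008 = 468.349 g/mol, of which 26.982 g is Al.
So Al makes up 26.982/468.349 = 0.0576 of the mass, i.e. 5.76%.

5.76 wt%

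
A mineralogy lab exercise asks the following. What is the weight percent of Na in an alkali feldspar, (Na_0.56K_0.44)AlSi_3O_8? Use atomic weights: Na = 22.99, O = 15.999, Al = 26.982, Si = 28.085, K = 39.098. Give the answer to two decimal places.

4.78 wt%

Molar mass of (Na_0.56K_0.44)AlSi_3O_8: 0.56*22.99 + 0.44*39.098 + 1*26.982 + 3*28.085 + 8*15.999 = 269.307 g/mol.
Mass of Na per formula unit: 0.56 × 22.99 = 12.874 g.
Weight fraction Na = 12.874 / 269.307 = 0.0478.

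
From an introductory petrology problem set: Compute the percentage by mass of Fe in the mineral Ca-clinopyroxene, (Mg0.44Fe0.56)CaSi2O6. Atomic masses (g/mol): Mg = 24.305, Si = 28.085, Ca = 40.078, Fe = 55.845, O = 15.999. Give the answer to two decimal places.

13.35 wt%

Molar mass of (Mg0.44Fe0.56)CaSi2O6: 0.44·24.305 + 0.56·55.845 + 1·40.078 + 2·28.085 + 6·15.999 = 234.209 g/mol.
Mass of Fe per formula unit: 0.56 × 55.845 = 31.273 g.
Weight fraction Fe = 31.273 / 234.209 = 0.1335.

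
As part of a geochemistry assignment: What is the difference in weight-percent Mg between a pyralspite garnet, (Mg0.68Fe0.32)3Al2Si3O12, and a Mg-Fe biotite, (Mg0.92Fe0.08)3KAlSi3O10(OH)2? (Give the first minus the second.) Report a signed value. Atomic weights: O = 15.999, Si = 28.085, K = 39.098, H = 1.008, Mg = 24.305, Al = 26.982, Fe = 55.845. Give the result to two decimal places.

First mineral: 49.582 g Mg in 433.400 g formula = 11.44 wt% Mg.
Second mineral: 67.082 g Mg in 424.824 g formula = 15.79 wt% Mg.
11.44% − 15.79% gives a difference of -4.35 percentage points.

-4.35 percentage points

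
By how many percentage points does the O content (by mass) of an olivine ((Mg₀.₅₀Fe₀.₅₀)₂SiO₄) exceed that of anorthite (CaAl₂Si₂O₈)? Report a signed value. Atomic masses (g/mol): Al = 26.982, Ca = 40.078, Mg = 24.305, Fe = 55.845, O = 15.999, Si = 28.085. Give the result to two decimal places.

-8.85 percentage points

O in (Mg₀.₅₀Fe₀.₅₀)₂SiO₄: molar mass 172.231 g/mol; 4×15.999 = 63.996 g → 37.16 wt%.
O in CaAl₂Si₂O₈: molar mass 278.204 g/mol; 8×15.999 = 127.992 g → 46.01 wt%.
Difference = 37.16 − 46.01 = -8.85 percentage points.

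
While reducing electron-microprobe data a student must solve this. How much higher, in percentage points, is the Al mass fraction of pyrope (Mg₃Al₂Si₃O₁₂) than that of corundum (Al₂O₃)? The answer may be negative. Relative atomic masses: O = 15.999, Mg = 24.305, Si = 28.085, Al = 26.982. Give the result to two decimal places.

Al in Mg₃Al₂Si₃O₁₂: molar mass 403.122 g/mol; 2×26.982 = 53.964 g → 13.39 wt%.
Al in Al₂O₃: molar mass 101.961 g/mol; 2×26.982 = 53.964 g → 52.93 wt%.
Difference = 13.39 − 52.93 = -39.54 percentage points.

-39.54 percentage points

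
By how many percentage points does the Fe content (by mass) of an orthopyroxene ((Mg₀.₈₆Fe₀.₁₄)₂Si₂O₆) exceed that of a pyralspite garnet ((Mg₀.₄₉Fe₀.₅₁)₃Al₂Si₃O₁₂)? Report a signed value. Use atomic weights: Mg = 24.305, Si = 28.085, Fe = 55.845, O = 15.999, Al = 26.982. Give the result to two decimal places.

-11.47 percentage points

First mineral: 15.637 g Fe in 209.605 g formula = 7.46 wt% Fe.
Second mineral: 85.443 g Fe in 451.378 g formula = 18.93 wt% Fe.
7.46% − 18.93% gives a difference of -11.47 percentage points.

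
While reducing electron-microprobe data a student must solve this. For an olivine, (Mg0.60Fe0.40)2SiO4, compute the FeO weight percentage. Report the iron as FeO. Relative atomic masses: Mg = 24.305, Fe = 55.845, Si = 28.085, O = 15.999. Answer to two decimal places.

34.64 wt%

Formula mass = 165.923 g/mol.
0.80 Fe → 0.8000 mol FeO per formula unit; M(FeO) = 71.844, so FeO mass = 57.475 g.
57.475/165.923 × 100 = 34.64 wt%.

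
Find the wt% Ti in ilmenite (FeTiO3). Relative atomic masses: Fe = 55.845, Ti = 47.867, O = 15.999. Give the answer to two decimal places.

31.55 mass %

Molar mass of FeTiO3: 1·55.845 + 1·47.867 + 3·15.999 = 151.709 g/mol.
Mass of Ti per formula unit: 1 × 47.867 = 47.867 g.
Weight fraction Ti = 47.867 / 151.709 = 0.3155.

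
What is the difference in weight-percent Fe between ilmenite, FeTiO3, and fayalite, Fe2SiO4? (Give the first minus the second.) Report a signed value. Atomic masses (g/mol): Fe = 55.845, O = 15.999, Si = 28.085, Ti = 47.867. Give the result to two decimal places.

-18.00 percentage points

First mineral: 55.845 g Fe in 151.709 g formula = 36.81 wt% Fe.
Second mineral: 111.690 g Fe in 203.771 g formula = 54.81 wt% Fe.
36.81% − 54.81% gives a difference of -18.00 percentage points.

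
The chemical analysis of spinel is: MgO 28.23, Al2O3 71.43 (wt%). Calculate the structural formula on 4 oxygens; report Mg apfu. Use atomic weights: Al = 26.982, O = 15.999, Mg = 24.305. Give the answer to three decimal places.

1.000 Mg apfu

MgO: 28.23/40.304 = 0.70043 mol → 0.70043 mol Mg, 0.70043 mol O.
Al2O3: 71.43/101.961 = 0.70056 mol → 1.40112 mol Al, 2.10168 mol O.
Total oxygen = 2.80211 mol. Normalization factor = 4/2.80211 = 1.42750.
Mg per 4 O = 0.70043 × 1.42750 = 1.000.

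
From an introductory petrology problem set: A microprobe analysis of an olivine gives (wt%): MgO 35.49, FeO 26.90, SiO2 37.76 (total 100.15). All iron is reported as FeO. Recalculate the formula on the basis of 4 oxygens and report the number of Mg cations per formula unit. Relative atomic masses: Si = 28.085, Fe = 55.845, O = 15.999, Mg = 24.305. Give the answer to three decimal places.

MgO (M=40.304): mol = 0.88056; Mg = 0.88056, O = 0.88056.
FeO (M=71.844): mol = 0.37442; Fe = 0.37442, O = 0.37442.
SiO2 (M=60.083): mol = 0.62846; Si = 0.62846, O = 1.25692.
ΣO = 2.51190; factor = 4/ΣO = 1.59242.
Mg apfu = 0.88056 × 1.59242 = 1.402.

1.402 Mg apfu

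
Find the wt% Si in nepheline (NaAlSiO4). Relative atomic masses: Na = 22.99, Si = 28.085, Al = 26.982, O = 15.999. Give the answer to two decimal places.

Formula mass = 1*22.99 + 1*26.982 + 1*28.085 + 4*15.999 = 142.053 g/mol, of which 28.085 g is Si.
So Si makes up 28.085/142.053 = 0.1977 of the mass, i.e. 19.77%.

19.77 weight percent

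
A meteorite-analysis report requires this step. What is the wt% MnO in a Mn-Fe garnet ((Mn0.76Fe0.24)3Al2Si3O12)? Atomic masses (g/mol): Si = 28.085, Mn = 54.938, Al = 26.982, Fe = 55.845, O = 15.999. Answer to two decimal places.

Formula mass = 495.674 g/mol.
2.28 Mn → 2.2800 mol MnO per formula unit; M(MnO) = 70.937, so MnO mass = 161.736 g.
161.736/495.674 × 100 = 32.63 wt%.

32.63 wt%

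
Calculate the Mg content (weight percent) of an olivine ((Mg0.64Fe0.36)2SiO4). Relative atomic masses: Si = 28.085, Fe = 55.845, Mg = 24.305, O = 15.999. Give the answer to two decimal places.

M((Mg0.64Fe0.36)2SiO4) = 163.400 g/mol.
Mg contributes 1.28 × 24.305 = 31.110 g per mole.
31.110/163.400 = 0.1904 → 19.04%.

19.04 weight percent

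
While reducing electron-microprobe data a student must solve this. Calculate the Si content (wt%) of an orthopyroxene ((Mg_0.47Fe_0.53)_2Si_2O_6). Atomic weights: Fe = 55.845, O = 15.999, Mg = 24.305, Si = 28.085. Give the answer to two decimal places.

Formula mass = 0.94*24.305 + 1.06*55.845 + 2*28.085 + 6*15.999 = 234.206 g/mol, of which 56.170 g is Si.
So Si makes up 56.170/234.206 = 0.2398 of the mass, i.e. 23.98%.

23.98 wt%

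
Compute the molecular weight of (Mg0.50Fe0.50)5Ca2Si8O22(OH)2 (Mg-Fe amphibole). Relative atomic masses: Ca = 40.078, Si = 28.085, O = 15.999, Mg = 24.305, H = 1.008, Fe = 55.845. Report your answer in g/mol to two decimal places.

M = 2.50·24.305 + 2.50·55.845 + 2·40.078 + 8·28.085 + 24·15.999 + 2·1.008

891.20 g/mol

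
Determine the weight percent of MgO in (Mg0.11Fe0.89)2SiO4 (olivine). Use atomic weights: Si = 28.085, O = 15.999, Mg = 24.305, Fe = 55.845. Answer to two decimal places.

M((Mg0.11Fe0.89)2SiO4) = 196.832 g/mol; M(MgO) = 40.304 g/mol.
Moles MgO per formula unit = 0.22 Mg ÷ 1 = 0.2200.
MgO fraction = (0.2200 × 40.304) / 196.832 = 8.867/196.832 = 0.0450.

4.50 wt%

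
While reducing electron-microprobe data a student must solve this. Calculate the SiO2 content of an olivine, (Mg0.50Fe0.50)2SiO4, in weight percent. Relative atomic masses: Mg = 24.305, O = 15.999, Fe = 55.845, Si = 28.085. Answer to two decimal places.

M((Mg0.50Fe0.50)2SiO4) = 172.231 g/mol; M(SiO2) = 60.083 g/mol.
Moles SiO2 per formula unit = 1 Si ÷ 1 = 1.0000.
SiO2 fraction = (1.0000 × 60.083) / 172.231 = 60.083/172.231 = 0.3489.

34.89 wt%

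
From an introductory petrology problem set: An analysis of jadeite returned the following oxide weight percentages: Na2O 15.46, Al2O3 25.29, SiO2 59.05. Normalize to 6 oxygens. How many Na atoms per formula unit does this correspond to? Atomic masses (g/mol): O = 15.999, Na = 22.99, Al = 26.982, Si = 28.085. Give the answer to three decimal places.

1.012 Na apfu

15.46 wt% Na2O ÷ 61.979 g/mol = 0.24944 mol, giving 0.49888 Na and 0.24944 O.
25.29 wt% Al2O3 ÷ 101.961 g/mol = 0.24804 mol, giving 0.49608 Al and 0.74412 O.
59.05 wt% SiO2 ÷ 60.083 g/mol = 0.98281 mol, giving 0.98281 Si and 1.96562 O.
Oxygen sums to 2.95918; scaling by 6/2.95918 = 2.02759 puts the formula on 6 O.
Na: 0.49888 × 2.02759 = 1.012 atoms per formula unit.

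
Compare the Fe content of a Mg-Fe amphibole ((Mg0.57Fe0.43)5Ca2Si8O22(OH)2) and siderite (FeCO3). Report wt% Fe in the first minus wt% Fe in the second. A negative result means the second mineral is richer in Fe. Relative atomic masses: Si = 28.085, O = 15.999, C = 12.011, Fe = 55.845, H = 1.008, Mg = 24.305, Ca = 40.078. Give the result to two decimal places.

M((Mg0.57Fe0.43)5Ca2Si8O22(OH)2) = 880.164 g/mol, so wt% Fe = 120.067/880.164 × 100 = 13.64%.
M(FeCO3) = 115.853 g/mol, so wt% Fe = 55.845/115.853 × 100 = 48.20%.
13.64 − 48.20 = -34.56 pp.

-34.56 percentage points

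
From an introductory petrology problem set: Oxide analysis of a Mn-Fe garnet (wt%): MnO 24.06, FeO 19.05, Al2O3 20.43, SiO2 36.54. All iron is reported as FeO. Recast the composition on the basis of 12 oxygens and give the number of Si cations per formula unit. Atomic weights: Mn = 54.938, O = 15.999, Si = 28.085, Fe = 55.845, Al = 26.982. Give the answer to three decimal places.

3.013 Si apfu

24.06 wt% MnO ÷ 70.937 g/mol = 0.33917 mol, giving 0.33917 Mn and 0.33917 O.
19.05 wt% FeO ÷ 71.844 g/mol = 0.26516 mol, giving 0.26516 Fe and 0.26516 O.
20.43 wt% Al2O3 ÷ 101.961 g/mol = 0.20037 mol, giving 0.40074 Al and 0.60111 O.
36.54 wt% SiO2 ÷ 60.083 g/mol = 0.60816 mol, giving 0.60816 Si and 1.21632 O.
Oxygen sums to 2.42176; scaling by 12/2.42176 = 4.95507 puts the formula on 12 O.
Si: 0.60816 × 4.95507 = 3.013 atoms per formula unit.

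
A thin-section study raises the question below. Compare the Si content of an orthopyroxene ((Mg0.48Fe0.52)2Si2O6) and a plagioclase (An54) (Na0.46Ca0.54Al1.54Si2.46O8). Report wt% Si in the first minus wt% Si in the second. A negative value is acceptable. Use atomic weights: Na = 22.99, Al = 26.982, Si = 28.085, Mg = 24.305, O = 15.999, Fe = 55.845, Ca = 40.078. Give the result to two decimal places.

-1.46 percentage points

First mineral: 56.170 g Si in 233.576 g formula = 24.05 wt% Si.
Second mineral: 69.089 g Si in 270.851 g formula = 25.51 wt% Si.
24.05% − 25.51% gives a difference of -1.46 percentage points.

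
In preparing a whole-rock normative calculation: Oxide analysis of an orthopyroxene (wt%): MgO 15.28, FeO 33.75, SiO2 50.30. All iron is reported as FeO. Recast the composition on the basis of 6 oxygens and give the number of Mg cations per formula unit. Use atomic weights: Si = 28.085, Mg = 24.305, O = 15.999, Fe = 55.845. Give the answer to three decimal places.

0.902 Mg apfu

MgO (M=40.304): mol = 0.37912; Mg = 0.37912, O = 0.37912.
FeO (M=71.844): mol = 0.46977; Fe = 0.46977, O = 0.46977.
SiO2 (M=60.083): mol = 0.83718; Si = 0.83718, O = 1.67436.
ΣO = 2.52325; factor = 6/ΣO = 2.37789.
Mg apfu = 0.37912 × 2.37789 = 0.902.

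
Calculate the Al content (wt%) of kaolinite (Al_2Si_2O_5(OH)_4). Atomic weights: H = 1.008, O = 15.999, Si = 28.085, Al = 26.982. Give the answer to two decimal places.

20.90 wt%

M(Al_2Si_2O_5(OH)_4) = 258.157 g/mol.
Al contributes 2 × 26.982 = 53.964 g per mole.
53.964/258.157 = 0.2090 → 20.90%.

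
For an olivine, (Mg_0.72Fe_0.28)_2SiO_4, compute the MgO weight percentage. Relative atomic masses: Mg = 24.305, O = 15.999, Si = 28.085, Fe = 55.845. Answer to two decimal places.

36.65 wt%

M((Mg_0.72Fe_0.28)_2SiO_4) = 158.353 g/mol; M(MgO) = 40.304 g/mol.
Moles MgO per formula unit = 1.44 Mg ÷ 1 = 1.4400.
MgO fraction = (1.4400 × 40.304) / 158.353 = 58.038/158.353 = 0.3665.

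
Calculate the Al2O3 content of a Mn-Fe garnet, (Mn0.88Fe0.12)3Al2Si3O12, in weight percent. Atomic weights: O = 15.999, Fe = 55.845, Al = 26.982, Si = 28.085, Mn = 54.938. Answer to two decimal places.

Molar mass of (Mn0.88Fe0.12)3Al2Si3O12 = 2.64*54.938 + 0.36*55.845 + 2*26.982 + 3*28.085 + 12*15.999 = 495.348 g/mol.
Each formula unit contains 2 Al, equivalent to 2/2 = 1.0000 mol Al2O3.
M(Al2O3) = 2×26.982 + 3×15.999 = 101.961 g/mol.
Mass of Al2O3 per formula unit = 1.0000 × 101.961 = 101.961 g.
Al2O3 wt% = 101.961 / 495.348 × 100 = 20.58%.

20.58 wt%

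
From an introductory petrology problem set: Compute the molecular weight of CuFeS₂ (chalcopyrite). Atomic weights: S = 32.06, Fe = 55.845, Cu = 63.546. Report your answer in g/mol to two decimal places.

Cu: 1 × 63.546 = 63.5460
Fe: 1 × 55.845 = 55.8450
S: 2 × 32.06 = 64.1200
Summing the contributions gives the formula mass.

183.51 g/mol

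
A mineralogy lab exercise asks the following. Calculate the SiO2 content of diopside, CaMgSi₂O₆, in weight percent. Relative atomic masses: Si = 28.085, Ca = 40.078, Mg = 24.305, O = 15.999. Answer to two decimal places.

Molar mass of CaMgSi₂O₆ = 1×40.078 + 1×24.305 + 2×28.085 + 6×15.999 = 216.547 g/mol.
Each formula unit contains 2 Si, equivalent to 2/1 = 2.0000 mol SiO2.
M(SiO2) = 1×28.085 + 2×15.999 = 60.083 g/mol.
Mass of SiO2 per formula unit = 2.0000 × 60.083 = 120.166 g.
SiO2 wt% = 120.166 / 216.547 × 100 = 55.49%.

55.49 wt%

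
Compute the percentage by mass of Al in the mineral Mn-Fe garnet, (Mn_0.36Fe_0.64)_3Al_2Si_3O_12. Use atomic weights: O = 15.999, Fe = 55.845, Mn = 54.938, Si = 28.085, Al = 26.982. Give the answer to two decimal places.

M((Mn_0.36Fe_0.64)_3Al_2Si_3O_12) = 496.762 g/mol.
Al contributes 2 × 26.982 = 53.964 g per mole.
53.964/496.762 = 0.1086 → 10.86%.

10.86 weight percent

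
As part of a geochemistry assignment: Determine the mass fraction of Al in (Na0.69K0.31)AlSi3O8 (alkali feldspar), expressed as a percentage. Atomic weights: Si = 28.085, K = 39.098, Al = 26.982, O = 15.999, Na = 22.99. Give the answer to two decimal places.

Molar mass of (Na0.69K0.31)AlSi3O8: 0.69*22.99 + 0.31*39.098 + 1*26.982 + 3*28.085 + 8*15.999 = 267.212 g/mol.
Mass of Al per formula unit: 1 × 26.982 = 26.982 g.
Weight fraction Al = 26.982 / 267.212 = 0.1010.

10.10 weight percent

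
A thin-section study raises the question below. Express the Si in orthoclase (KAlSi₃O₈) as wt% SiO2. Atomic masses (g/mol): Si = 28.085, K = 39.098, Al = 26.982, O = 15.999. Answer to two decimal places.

64.76 wt%

Molar mass of KAlSi₃O₈ = 1·39.098 + 1·26.982 + 3·28.085 + 8·15.999 = 278.327 g/mol.
Each formula unit contains 3 Si, equivalent to 3/1 = 3.0000 mol SiO2.
M(SiO2) = 1×28.085 + 2×15.999 = 60.083 g/mol.
Mass of SiO2 per formula unit = 3.0000 × 60.083 = 180.249 g.
SiO2 wt% = 180.249 / 278.327 × 100 = 64.76%.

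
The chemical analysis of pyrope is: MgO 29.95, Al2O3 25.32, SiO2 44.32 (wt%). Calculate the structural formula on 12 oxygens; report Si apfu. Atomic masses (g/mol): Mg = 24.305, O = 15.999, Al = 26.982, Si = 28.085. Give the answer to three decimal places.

2.987 Si apfu

29.95 wt% MgO ÷ 40.304 g/mol = 0.74310 mol, giving 0.74310 Mg and 0.74310 O.
25.32 wt% Al2O3 ÷ 101.961 g/mol = 0.24833 mol, giving 0.49666 Al and 0.74499 O.
44.32 wt% SiO2 ÷ 60.083 g/mol = 0.73765 mol, giving 0.73765 Si and 1.47530 O.
Oxygen sums to 2.96339; scaling by 12/2.96339 = 4.04942 puts the formula on 12 O.
Si: 0.73765 × 4.04942 = 2.987 atoms per formula unit.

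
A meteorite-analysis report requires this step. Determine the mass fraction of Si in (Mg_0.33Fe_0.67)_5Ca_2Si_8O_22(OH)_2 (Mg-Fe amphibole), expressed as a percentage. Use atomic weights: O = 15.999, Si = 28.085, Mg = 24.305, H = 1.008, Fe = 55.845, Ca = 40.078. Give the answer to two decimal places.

Molar mass of (Mg_0.33Fe_0.67)_5Ca_2Si_8O_22(OH)_2: 1.65·24.305 + 3.35·55.845 + 2·40.078 + 8·28.085 + 24·15.999 + 2·1.008 = 918.012 g/mol.
Mass of Si per formula unit: 8 × 28.085 = 224.680 g.
Weight fraction Si = 224.680 / 918.012 = 0.2447.

24.47 wt%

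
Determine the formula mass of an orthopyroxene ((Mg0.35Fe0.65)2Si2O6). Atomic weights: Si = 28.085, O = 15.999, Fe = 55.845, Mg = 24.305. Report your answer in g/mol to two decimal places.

241.78 g/mol

The formula mass is the sum 0.70(24.305) + 1.30(55.845) + 2(28.085) + 6(15.999).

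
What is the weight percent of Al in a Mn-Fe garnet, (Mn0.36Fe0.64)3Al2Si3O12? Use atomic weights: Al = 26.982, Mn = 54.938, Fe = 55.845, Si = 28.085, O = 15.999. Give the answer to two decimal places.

10.86 wt%

M((Mn0.36Fe0.64)3Al2Si3O12) = 496.762 g/mol.
Al contributes 2 × 26.982 = 53.964 g per mole.
53.964/496.762 = 0.1086 → 10.86%.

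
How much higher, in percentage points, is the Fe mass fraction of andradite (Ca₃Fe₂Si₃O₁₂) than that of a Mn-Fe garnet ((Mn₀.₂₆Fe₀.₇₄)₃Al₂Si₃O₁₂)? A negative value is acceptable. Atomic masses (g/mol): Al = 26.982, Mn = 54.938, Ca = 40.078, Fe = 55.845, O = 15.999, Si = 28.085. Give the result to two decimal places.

-2.96 percentage points

First mineral: 111.690 g Fe in 508.167 g formula = 21.98 wt% Fe.
Second mineral: 123.976 g Fe in 497.035 g formula = 24.94 wt% Fe.
21.98% − 24.94% gives a difference of -2.96 percentage points.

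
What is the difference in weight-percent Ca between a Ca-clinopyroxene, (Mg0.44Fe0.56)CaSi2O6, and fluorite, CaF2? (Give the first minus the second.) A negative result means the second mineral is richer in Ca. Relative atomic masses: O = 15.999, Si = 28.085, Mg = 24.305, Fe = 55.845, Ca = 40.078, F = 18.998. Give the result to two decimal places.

-34.22 percentage points

M((Mg0.44Fe0.56)CaSi2O6) = 234.209 g/mol, so wt% Ca = 40.078/234.209 × 100 = 17.11%.
M(CaF2) = 78.074 g/mol, so wt% Ca = 40.078/78.074 × 100 = 51.33%.
17.11 − 51.33 = -34.22 pp.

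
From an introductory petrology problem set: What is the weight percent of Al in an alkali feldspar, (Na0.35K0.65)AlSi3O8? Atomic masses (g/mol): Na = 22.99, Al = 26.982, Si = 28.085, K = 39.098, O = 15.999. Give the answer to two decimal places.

9.89 weight percent

Molar mass of (Na0.35K0.65)AlSi3O8: 0.35*22.99 + 0.65*39.098 + 1*26.982 + 3*28.085 + 8*15.999 = 272.689 g/mol.
Mass of Al per formula unit: 1 × 26.982 = 26.982 g.
Weight fraction Al = 26.982 / 272.689 = 0.0989.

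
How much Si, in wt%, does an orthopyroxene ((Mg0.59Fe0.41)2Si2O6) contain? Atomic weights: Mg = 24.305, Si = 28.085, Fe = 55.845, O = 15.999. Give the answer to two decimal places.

24.78 wt%

M((Mg0.59Fe0.41)2Si2O6) = 226.637 g/mol.
Si contributes 2 × 28.085 = 56.170 g per mole.
56.170/226.637 = 0.2478 → 24.78%.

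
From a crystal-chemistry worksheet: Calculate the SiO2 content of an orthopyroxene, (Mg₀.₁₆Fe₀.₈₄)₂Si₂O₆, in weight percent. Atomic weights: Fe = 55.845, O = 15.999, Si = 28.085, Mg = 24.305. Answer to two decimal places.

47.35 wt%

Formula mass = 253.761 g/mol.
2 Si → 2.0000 mol SiO2 per formula unit; M(SiO2) = 60.083, so SiO2 mass = 120.166 g.
120.166/253.761 × 100 = 47.35 wt%.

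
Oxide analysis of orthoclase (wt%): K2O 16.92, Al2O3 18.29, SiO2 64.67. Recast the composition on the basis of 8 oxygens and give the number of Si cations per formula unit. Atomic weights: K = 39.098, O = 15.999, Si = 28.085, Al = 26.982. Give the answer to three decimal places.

16.92 wt% K2O ÷ 94.195 g/mol = 0.17963 mol, giving 0.35926 K and 0.17963 O.
18.29 wt% Al2O3 ÷ 101.961 g/mol = 0.17938 mol, giving 0.35876 Al and 0.53814 O.
64.67 wt% SiO2 ÷ 60.083 g/mol = 1.07634 mol, giving 1.07634 Si and 2.15268 O.
Oxygen sums to 2.87045; scaling by 8/2.87045 = 2.78702 puts the formula on 8 O.
Si: 1.07634 × 2.78702 = 3.000 atoms per formula unit.

3.000 Si apfu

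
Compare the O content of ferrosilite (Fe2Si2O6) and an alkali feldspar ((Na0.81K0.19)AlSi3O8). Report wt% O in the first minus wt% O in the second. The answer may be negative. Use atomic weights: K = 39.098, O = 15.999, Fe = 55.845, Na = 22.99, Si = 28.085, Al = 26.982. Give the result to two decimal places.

-11.87 percentage points

First mineral: 95.994 g O in 263.854 g formula = 36.38 wt% O.
Second mineral: 127.992 g O in 265.280 g formula = 48.25 wt% O.
36.38% − 48.25% gives a difference of -11.87 percentage points.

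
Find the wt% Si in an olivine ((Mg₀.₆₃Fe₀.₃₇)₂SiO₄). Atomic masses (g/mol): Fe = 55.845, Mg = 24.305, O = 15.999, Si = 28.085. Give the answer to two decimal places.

Molar mass of (Mg₀.₆₃Fe₀.₃₇)₂SiO₄: 1.26·24.305 + 0.74·55.845 + 1·28.085 + 4·15.999 = 164.031 g/mol.
Mass of Si per formula unit: 1 × 28.085 = 28.085 g.
Weight fraction Si = 28.085 / 164.031 = 0.1712.

17.12 weight percent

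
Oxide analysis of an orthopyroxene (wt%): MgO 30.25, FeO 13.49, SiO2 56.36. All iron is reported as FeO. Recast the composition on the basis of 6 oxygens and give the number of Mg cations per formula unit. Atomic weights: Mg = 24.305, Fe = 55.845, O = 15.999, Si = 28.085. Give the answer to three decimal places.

1.600 Mg apfu

MgO (M=40.304): mol = 0.75055; Mg = 0.75055, O = 0.75055.
FeO (M=71.844): mol = 0.18777; Fe = 0.18777, O = 0.18777.
SiO2 (M=60.083): mol = 0.93804; Si = 0.93804, O = 1.87608.
ΣO = 2.81440; factor = 6/ΣO = 2.13189.
Mg apfu = 0.75055 × 2.13189 = 1.600.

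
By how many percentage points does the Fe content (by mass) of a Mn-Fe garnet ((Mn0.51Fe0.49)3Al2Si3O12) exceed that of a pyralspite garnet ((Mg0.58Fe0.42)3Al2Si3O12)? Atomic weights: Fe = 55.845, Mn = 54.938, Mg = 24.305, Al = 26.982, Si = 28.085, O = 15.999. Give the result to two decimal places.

0.65 percentage points

First mineral: 82.092 g Fe in 496.354 g formula = 16.54 wt% Fe.
Second mineral: 70.365 g Fe in 442.862 g formula = 15.89 wt% Fe.
16.54% − 15.89% gives a difference of 0.65 percentage points.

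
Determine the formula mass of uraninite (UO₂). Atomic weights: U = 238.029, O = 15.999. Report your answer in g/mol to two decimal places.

270.03 g/mol

U: 1 × 238.029 = 238.0290
O: 2 × 15.999 = 31.9980
Summing the contributions gives the formula mass.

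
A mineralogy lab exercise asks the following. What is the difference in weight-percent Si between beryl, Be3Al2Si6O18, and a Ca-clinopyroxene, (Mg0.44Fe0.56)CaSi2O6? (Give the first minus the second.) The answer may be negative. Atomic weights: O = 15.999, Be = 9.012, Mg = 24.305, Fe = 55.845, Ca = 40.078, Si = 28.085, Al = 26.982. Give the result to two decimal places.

7.37 percentage points

First mineral: 168.510 g Si in 537.492 g formula = 31.35 wt% Si.
Second mineral: 56.170 g Si in 234.209 g formula = 23.98 wt% Si.
31.35% − 23.98% gives a difference of 7.37 percentage points.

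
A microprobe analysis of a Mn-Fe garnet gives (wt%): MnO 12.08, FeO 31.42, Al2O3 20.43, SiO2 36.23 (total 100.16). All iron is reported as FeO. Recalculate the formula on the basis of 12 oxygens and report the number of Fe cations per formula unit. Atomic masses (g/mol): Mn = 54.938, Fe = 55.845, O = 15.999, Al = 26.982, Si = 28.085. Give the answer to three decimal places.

2.173 Fe apfu

12.08 wt% MnO ÷ 70.937 g/mol = 0.17029 mol, giving 0.17029 Mn and 0.17029 O.
31.42 wt% FeO ÷ 71.844 g/mol = 0.43734 mol, giving 0.43734 Fe and 0.43734 O.
20.43 wt% Al2O3 ÷ 101.961 g/mol = 0.20037 mol, giving 0.40074 Al and 0.60111 O.
36.23 wt% SiO2 ÷ 60.083 g/mol = 0.60300 mol, giving 0.60300 Si and 1.20600 O.
Oxygen sums to 2.41474; scaling by 12/2.41474 = 4.96948 puts the formula on 12 O.
Fe: 0.43734 × 4.96948 = 2.173 atoms per formula unit.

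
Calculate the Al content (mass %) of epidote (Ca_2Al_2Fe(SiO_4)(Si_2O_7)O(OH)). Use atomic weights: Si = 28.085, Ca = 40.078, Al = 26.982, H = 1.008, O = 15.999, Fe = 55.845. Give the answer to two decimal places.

Formula mass = 2*40.078 + 2*26.982 + 1*55.845 + 3*28.085 + 13*15.999 + 1*1.008 = 483.215 g/mol, of which 53.964 g is Al.
So Al makes up 53.964/483.215 = 0.1117 of the mass, i.e. 11.17%.

11.17 mass %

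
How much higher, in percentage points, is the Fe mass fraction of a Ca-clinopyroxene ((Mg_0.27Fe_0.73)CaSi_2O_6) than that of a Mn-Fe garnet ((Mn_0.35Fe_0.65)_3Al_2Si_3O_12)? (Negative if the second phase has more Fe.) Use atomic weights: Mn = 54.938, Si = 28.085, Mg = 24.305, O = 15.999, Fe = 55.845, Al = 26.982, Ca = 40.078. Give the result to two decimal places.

M((Mg_0.27Fe_0.73)CaSi_2O_6) = 239.571 g/mol, so wt% Fe = 40.767/239.571 × 100 = 17.02%.
M((Mn_0.35Fe_0.65)_3Al_2Si_3O_12) = 496.790 g/mol, so wt% Fe = 108.898/496.790 × 100 = 21.92%.
17.02 − 21.92 = -4.90 pp.

-4.90 percentage points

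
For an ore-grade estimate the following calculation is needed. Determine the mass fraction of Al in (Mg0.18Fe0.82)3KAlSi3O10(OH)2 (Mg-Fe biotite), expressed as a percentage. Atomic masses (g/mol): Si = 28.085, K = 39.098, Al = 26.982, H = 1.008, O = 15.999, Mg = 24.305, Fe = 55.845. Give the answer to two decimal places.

Formula mass = 0.54×24.305 + 2.46×55.845 + 1×39.098 + 1×26.982 + 3×28.085 + 12×15.999 + 2×1.008 = 494.842 g/mol, of which 26.982 g is Al.
So Al makes up 26.982/494.842 = 0.0545 of the mass, i.e. 5.45%.

5.45 mass %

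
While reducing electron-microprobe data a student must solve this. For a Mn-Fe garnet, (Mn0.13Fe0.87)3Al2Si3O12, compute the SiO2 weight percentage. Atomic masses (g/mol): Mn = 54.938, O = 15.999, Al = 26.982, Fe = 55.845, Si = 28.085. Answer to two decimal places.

36.24 wt%

Formula mass = 497.388 g/mol.
3 Si → 3.0000 mol SiO2 per formula unit; M(SiO2) = 60.083, so SiO2 mass = 180.249 g.
180.249/497.388 × 100 = 36.24 wt%.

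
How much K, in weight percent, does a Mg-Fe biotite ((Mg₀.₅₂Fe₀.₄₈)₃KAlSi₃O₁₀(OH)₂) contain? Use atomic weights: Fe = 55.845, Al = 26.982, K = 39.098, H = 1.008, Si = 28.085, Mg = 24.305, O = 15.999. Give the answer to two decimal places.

8.45 weight percent

Formula mass = 1.56×24.305 + 1.44×55.845 + 1×39.098 + 1×26.982 + 3×28.085 + 12×15.999 + 2×1.008 = 462.672 g/mol, of which 39.098 g is K.
So K makes up 39.098/462.672 = 0.0845 of the mass, i.e. 8.45%.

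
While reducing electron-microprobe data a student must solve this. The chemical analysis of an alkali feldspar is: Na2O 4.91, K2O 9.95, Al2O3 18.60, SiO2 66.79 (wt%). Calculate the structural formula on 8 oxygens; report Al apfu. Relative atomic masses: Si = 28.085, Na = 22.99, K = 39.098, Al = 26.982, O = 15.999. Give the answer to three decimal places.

0.988 Al apfu

Na2O: 4.91/61.979 = 0.07922 mol → 0.15844 mol Na, 0.07922 mol O.
K2O: 9.95/94.195 = 0.10563 mol → 0.21126 mol K, 0.10563 mol O.
Al2O3: 18.60/101.961 = 0.18242 mol → 0.36484 mol Al, 0.54726 mol O.
SiO2: 66.79/60.083 = 1.11163 mol → 1.11163 mol Si, 2.22326 mol O.
Total oxygen = 2.95537 mol. Normalization factor = 8/2.95537 = 2.70694.
Al per 8 O = 0.36484 × 2.70694 = 0.988.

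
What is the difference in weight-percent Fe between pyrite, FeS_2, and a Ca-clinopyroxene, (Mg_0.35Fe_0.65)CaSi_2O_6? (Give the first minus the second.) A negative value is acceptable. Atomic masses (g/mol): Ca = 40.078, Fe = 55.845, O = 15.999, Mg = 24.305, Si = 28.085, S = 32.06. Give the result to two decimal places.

31.24 percentage points

First mineral: 55.845 g Fe in 119.965 g formula = 46.55 wt% Fe.
Second mineral: 36.299 g Fe in 237.048 g formula = 15.31 wt% Fe.
46.55% − 15.31% gives a difference of 31.24 percentage points.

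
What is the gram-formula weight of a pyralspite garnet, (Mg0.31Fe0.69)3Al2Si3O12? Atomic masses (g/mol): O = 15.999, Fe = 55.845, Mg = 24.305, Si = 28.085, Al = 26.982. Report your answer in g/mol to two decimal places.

The formula mass is the sum 0.93*24.305 + 2.07*55.845 + 2*26.982 + 3*28.085 + 12*15.999.

468.41 g/mol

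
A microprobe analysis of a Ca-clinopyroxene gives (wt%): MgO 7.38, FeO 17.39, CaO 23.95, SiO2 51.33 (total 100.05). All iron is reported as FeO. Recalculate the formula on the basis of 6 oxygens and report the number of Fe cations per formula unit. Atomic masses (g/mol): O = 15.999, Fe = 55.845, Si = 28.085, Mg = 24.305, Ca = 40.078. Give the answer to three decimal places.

7.38 wt% MgO ÷ 40.304 g/mol = 0.18311 mol, giving 0.18311 Mg and 0.18311 O.
17.39 wt% FeO ÷ 71.844 g/mol = 0.24205 mol, giving 0.24205 Fe and 0.24205 O.
23.95 wt% CaO ÷ 56.077 g/mol = 0.42709 mol, giving 0.42709 Ca and 0.42709 O.
51.33 wt% SiO2 ÷ 60.083 g/mol = 0.85432 mol, giving 0.85432 Si and 1.70864 O.
Oxygen sums to 2.56089; scaling by 6/2.56089 = 2.34294 puts the formula on 6 O.
Fe: 0.24205 × 2.34294 = 0.567 atoms per formula unit.

0.567 Fe apfu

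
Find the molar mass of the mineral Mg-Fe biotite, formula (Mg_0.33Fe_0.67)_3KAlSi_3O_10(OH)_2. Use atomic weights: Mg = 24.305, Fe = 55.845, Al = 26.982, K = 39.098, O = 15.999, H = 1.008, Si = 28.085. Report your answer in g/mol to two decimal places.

The formula mass is the sum 0.99·24.305 + 2.01·55.845 + 1·39.098 + 1·26.982 + 3·28.085 + 12·15.999 + 2·1.008.

480.65 g/mol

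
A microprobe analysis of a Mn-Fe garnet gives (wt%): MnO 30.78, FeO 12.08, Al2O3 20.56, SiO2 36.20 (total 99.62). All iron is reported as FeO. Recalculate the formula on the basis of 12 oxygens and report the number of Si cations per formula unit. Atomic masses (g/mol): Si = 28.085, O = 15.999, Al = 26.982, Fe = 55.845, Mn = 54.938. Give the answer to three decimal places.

MnO (M=70.937): mol = 0.43391; Mn = 0.43391, O = 0.43391.
FeO (M=71.844): mol = 0.16814; Fe = 0.16814, O = 0.16814.
Al2O3 (M=101.961): mol = 0.20165; Al = 0.40330, O = 0.60495.
SiO2 (M=60.083): mol = 0.60250; Si = 0.60250, O = 1.20500.
ΣO = 2.41200; factor = 12/ΣO = 4.97512.
Si apfu = 0.60250 × 4.97512 = 2.998.

2.998 Si apfu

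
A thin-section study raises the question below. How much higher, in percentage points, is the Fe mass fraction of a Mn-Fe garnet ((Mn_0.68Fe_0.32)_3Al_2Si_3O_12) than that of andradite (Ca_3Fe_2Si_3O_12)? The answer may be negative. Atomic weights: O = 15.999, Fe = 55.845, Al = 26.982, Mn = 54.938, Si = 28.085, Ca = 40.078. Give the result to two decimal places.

First mineral: 53.611 g Fe in 495.892 g formula = 10.81 wt% Fe.
Second mineral: 111.690 g Fe in 508.167 g formula = 21.98 wt% Fe.
10.81% − 21.98% gives a difference of -11.17 percentage points.

-11.17 percentage points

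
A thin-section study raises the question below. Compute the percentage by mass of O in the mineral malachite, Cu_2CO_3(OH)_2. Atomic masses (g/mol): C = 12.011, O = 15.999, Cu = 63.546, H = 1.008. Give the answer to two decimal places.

M(Cu_2CO_3(OH)_2) = 221.114 g/mol.
O contributes 5 × 15.999 = 79.995 g per mole.
79.995/221.114 = 0.3618 → 36.18%.

36.18 weight percent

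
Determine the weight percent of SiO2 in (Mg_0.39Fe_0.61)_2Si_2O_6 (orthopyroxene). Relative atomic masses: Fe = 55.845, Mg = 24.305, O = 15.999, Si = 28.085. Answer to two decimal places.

50.23 wt%

Formula mass = 239.253 g/mol.
2 Si → 2.0000 mol SiO2 per formula unit; M(SiO2) = 60.083, so SiO2 mass = 120.166 g.
120.166/239.253 × 100 = 50.23 wt%.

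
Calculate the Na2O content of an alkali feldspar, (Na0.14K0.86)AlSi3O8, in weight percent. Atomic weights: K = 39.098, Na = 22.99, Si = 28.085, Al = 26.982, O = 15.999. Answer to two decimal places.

Molar mass of (Na0.14K0.86)AlSi3O8 = 0.14*22.99 + 0.86*39.098 + 1*26.982 + 3*28.085 + 8*15.999 = 276.072 g/mol.
Each formula unit contains 0.14 Na, equivalent to 0.14/2 = 0.0700 mol Na2O.
M(Na2O) = 2×22.99 + 1×15.999 = 61.979 g/mol.
Mass of Na2O per formula unit = 0.0700 × 61.979 = 4.339 g.
Na2O wt% = 4.339 / 276.072 × 100 = 1.57%.

1.57 wt%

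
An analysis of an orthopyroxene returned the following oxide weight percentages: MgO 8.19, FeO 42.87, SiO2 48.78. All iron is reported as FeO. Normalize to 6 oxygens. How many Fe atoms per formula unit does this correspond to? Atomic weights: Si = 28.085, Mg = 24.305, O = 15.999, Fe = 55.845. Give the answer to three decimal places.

1.477 Fe apfu

MgO (M=40.304): mol = 0.20321; Mg = 0.20321, O = 0.20321.
FeO (M=71.844): mol = 0.59671; Fe = 0.59671, O = 0.59671.
SiO2 (M=60.083): mol = 0.81188; Si = 0.81188, O = 1.62376.
ΣO = 2.42368; factor = 6/ΣO = 2.47557.
Fe apfu = 0.59671 × 2.47557 = 1.477.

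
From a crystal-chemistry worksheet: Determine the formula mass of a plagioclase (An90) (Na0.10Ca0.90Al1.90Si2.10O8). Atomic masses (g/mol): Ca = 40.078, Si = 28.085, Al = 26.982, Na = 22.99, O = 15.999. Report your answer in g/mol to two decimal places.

276.61 g/mol

The formula mass is the sum 0.10·22.99 + 0.90·40.078 + 1.90·26.982 + 2.10·28.085 + 8·15.999.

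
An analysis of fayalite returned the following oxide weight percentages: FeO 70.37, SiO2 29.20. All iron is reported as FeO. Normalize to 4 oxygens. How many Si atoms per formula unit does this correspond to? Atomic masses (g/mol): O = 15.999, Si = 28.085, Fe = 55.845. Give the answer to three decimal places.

70.37 wt% FeO ÷ 71.844 g/mol = 0.97948 mol, giving 0.97948 Fe and 0.97948 O.
29.20 wt% SiO2 ÷ 60.083 g/mol = 0.48599 mol, giving 0.48599 Si and 0.97198 O.
Oxygen sums to 1.95146; scaling by 4/1.95146 = 2.04975 puts the formula on 4 O.
Si: 0.48599 × 2.04975 = 0.996 atoms per formula unit.

0.996 Si apfu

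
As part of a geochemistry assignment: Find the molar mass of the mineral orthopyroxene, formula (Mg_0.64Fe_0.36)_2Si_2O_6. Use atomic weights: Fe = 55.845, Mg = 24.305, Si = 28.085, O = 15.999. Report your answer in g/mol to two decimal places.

M = 1.28×24.305 + 0.72×55.845 + 2×28.085 + 6×15.999

223.48 g/mol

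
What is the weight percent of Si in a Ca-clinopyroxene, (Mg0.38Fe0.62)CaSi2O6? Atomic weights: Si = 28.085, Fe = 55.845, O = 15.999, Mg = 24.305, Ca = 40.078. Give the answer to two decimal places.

23.79 mass %

M((Mg0.38Fe0.62)CaSi2O6) = 236.102 g/mol.
Si contributes 2 × 28.085 = 56.170 g per mole.
56.170/236.102 = 0.2379 → 23.79%.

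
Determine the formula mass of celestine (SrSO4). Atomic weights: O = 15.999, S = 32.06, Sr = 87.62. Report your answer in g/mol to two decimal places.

183.68 g/mol

M = 1*87.62 + 1*32.06 + 4*15.999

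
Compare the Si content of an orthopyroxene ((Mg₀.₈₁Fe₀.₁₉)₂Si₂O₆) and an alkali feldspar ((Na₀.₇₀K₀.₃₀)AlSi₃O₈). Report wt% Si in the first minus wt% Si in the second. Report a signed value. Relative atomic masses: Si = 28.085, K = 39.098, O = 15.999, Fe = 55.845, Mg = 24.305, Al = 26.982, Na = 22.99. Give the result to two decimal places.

First mineral: 56.170 g Si in 212.759 g formula = 26.40 wt% Si.
Second mineral: 84.255 g Si in 267.051 g formula = 31.55 wt% Si.
26.40% − 31.55% gives a difference of -5.15 percentage points.

-5.15 percentage points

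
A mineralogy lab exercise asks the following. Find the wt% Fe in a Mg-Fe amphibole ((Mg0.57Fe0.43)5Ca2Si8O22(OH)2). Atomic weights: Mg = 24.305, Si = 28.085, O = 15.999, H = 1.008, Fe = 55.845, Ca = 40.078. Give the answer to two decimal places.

13.64 wt%

Molar mass of (Mg0.57Fe0.43)5Ca2Si8O22(OH)2: 2.85·24.305 + 2.15·55.845 + 2·40.078 + 8·28.085 + 24·15.999 + 2·1.008 = 880.164 g/mol.
Mass of Fe per formula unit: 2.15 × 55.845 = 120.067 g.
Weight fraction Fe = 120.067 / 880.164 = 0.1364.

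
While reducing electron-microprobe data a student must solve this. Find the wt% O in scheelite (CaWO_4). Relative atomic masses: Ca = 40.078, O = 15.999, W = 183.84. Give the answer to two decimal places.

22.23 mass %

Molar mass of CaWO_4: 1×40.078 + 1×183.84 + 4×15.999 = 287.914 g/mol.
Mass of O per formula unit: 4 × 15.999 = 63.996 g.
Weight fraction O = 63.996 / 287.914 = 0.2223.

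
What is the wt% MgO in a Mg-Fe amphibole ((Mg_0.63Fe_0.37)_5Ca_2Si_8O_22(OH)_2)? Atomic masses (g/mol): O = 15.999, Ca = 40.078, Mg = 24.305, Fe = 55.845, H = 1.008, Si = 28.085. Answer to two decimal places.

Molar mass of (Mg_0.63Fe_0.37)_5Ca_2Si_8O_22(OH)_2 = 3.15*24.305 + 1.85*55.845 + 2*40.078 + 8*28.085 + 24*15.999 + 2*1.008 = 870.702 g/mol.
Each formula unit contains 3.15 Mg, equivalent to 3.15/1 = 3.1500 mol MgO.
M(MgO) = 1×24.305 + 1×15.999 = 40.304 g/mol.
Mass of MgO per formula unit = 3.1500 × 40.304 = 126.958 g.
MgO wt% = 126.958 / 870.702 × 100 = 14.58%.

14.58 wt%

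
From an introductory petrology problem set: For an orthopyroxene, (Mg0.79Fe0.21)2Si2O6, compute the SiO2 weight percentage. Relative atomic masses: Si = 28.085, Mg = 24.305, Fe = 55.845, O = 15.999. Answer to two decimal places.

M((Mg0.79Fe0.21)2Si2O6) = 214.021 g/mol; M(SiO2) = 60.083 g/mol.
Moles SiO2 per formula unit = 2 Si ÷ 1 = 2.0000.
SiO2 fraction = (2.0000 × 60.083) / 214.021 = 120.166/214.021 = 0.5615.

56.15 wt%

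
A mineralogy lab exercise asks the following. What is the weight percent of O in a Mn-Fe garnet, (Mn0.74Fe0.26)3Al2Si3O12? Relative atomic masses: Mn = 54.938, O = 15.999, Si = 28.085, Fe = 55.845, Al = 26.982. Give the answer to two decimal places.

Molar mass of (Mn0.74Fe0.26)3Al2Si3O12: 2.22*54.938 + 0.78*55.845 + 2*26.982 + 3*28.085 + 12*15.999 = 495.728 g/mol.
Mass of O per formula unit: 12 × 15.999 = 191.988 g.
Weight fraction O = 191.988 / 495.728 = 0.3873.

38.73 wt%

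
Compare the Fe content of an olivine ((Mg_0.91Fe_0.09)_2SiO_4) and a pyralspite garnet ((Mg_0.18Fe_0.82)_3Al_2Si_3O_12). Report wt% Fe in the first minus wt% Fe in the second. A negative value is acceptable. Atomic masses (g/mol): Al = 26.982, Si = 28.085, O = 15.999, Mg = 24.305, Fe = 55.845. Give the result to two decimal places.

-21.71 percentage points

First mineral: 10.052 g Fe in 146.368 g formula = 6.87 wt% Fe.
Second mineral: 137.379 g Fe in 480.710 g formula = 28.58 wt% Fe.
6.87% − 28.58% gives a difference of -21.71 percentage points.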